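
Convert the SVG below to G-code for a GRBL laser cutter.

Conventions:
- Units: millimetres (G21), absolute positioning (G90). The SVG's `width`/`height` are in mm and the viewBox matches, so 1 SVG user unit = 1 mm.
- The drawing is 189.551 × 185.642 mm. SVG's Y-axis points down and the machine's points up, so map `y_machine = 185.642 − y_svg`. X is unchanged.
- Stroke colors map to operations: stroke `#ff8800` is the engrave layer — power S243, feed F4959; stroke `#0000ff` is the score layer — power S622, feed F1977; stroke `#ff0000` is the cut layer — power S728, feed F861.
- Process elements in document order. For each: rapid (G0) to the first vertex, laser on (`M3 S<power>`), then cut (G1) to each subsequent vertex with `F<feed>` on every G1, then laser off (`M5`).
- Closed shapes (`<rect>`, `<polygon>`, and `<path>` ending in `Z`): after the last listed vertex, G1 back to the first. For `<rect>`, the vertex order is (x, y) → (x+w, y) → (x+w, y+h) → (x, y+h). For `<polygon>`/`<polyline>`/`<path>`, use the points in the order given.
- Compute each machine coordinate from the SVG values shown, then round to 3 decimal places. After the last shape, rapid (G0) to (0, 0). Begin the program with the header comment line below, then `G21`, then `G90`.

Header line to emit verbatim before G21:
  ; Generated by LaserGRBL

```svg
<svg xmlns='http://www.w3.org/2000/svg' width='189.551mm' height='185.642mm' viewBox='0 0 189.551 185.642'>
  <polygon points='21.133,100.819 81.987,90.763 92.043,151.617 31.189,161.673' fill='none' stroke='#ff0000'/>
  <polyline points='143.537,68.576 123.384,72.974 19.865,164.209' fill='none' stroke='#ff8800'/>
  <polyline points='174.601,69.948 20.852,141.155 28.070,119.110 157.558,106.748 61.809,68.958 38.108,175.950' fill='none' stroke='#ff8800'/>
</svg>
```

; Generated by LaserGRBL
G21
G90
G0 X21.133 Y84.823
M3 S728
G1 X81.987 Y94.879 F861
G1 X92.043 Y34.025 F861
G1 X31.189 Y23.969 F861
G1 X21.133 Y84.823 F861
M5
G0 X143.537 Y117.066
M3 S243
G1 X123.384 Y112.668 F4959
G1 X19.865 Y21.433 F4959
M5
G0 X174.601 Y115.694
M3 S243
G1 X20.852 Y44.487 F4959
G1 X28.070 Y66.532 F4959
G1 X157.558 Y78.894 F4959
G1 X61.809 Y116.684 F4959
G1 X38.108 Y9.692 F4959
M5
G0 X0.000 Y0.000

viewBox `0 0 189.551 185.642` with mm width/height → 1 unit = 1 mm. Flip: y_m = 185.642 − y_svg.

**Shape 1** — `<polygon>` regular polygon, stroke `#ff0000` → cut (S728, F861). Machine vertices: (21.133,84.823) → (81.987,94.879) → (92.043,34.025) → (31.189,23.969) → (21.133,84.823). Closed: final G1 returns to the first vertex.

**Shape 2** — `<polyline>` open polyline, stroke `#ff8800` → engrave (S243, F4959). Machine vertices: (143.537,117.066) → (123.384,112.668) → (19.865,21.433). Open path.

**Shape 3** — `<polyline>` open polyline, stroke `#ff8800` → engrave (S243, F4959). Machine vertices: (174.601,115.694) → (20.852,44.487) → (28.070,66.532) → (157.558,78.894) → (61.809,116.684) → (38.108,9.692). Open path.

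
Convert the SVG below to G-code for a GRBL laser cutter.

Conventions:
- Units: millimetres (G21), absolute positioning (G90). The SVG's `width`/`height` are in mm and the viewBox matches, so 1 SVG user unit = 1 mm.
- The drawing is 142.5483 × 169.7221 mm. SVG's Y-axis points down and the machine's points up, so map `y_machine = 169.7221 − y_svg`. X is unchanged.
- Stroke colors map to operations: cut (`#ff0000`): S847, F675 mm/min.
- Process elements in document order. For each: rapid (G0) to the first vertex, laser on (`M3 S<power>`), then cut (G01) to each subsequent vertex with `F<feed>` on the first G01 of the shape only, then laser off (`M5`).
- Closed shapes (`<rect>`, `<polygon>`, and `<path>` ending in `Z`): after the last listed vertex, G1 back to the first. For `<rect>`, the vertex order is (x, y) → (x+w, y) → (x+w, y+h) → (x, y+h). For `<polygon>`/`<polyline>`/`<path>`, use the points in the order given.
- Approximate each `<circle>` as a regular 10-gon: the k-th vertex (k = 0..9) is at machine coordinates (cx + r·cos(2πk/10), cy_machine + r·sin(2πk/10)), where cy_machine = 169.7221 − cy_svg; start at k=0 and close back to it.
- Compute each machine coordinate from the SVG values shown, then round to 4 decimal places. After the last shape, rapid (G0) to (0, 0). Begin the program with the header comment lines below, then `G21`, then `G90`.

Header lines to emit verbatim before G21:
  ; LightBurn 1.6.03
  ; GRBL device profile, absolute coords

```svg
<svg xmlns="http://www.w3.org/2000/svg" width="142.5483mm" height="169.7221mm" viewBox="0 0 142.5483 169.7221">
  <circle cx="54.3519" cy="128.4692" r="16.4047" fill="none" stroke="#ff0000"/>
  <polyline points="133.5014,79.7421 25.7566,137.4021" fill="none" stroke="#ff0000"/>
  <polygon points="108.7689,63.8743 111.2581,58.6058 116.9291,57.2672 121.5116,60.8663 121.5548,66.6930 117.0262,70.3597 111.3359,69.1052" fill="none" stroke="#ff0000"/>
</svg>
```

1 u = 1 mm; y_m = 169.7221 − y.

[1] `<circle>` circle, #ff0000→cut S847 F675: (70.7566,41.2529) → (67.6236,50.8953) → (59.4212,56.8547) → (49.2826,56.8547) → (41.0802,50.8953) → (37.9472,41.2529) → (41.0802,31.6105) → (49.2826,25.6511) → (59.4212,25.6511) → (67.6236,31.6105) → (70.7566,41.2529) (closed)

[2] `<polyline>` line segment, #ff0000→cut S847 F675: (133.5014,89.9800) → (25.7566,32.3200)

[3] `<polygon>` regular polygon, #ff0000→cut S847 F675: (108.7689,105.8478) → (111.2581,111.1163) → (116.9291,112.4549) → (121.5116,108.8558) → (121.5548,103.0291) → (117.0262,99.3624) → (111.3359,100.6169) → (108.7689,105.8478) (closed)

; LightBurn 1.6.03
; GRBL device profile, absolute coords
G21
G90
G0 X70.7566 Y41.2529
M3 S847
G01 X67.6236 Y50.8953 F675
G01 X59.4212 Y56.8547
G01 X49.2826 Y56.8547
G01 X41.0802 Y50.8953
G01 X37.9472 Y41.2529
G01 X41.0802 Y31.6105
G01 X49.2826 Y25.6511
G01 X59.4212 Y25.6511
G01 X67.6236 Y31.6105
G01 X70.7566 Y41.2529
M5
G0 X133.5014 Y89.9800
M3 S847
G01 X25.7566 Y32.3200 F675
M5
G0 X108.7689 Y105.8478
M3 S847
G01 X111.2581 Y111.1163 F675
G01 X116.9291 Y112.4549
G01 X121.5116 Y108.8558
G01 X121.5548 Y103.0291
G01 X117.0262 Y99.3624
G01 X111.3359 Y100.6169
G01 X108.7689 Y105.8478
M5
G0 X0.0000 Y0.0000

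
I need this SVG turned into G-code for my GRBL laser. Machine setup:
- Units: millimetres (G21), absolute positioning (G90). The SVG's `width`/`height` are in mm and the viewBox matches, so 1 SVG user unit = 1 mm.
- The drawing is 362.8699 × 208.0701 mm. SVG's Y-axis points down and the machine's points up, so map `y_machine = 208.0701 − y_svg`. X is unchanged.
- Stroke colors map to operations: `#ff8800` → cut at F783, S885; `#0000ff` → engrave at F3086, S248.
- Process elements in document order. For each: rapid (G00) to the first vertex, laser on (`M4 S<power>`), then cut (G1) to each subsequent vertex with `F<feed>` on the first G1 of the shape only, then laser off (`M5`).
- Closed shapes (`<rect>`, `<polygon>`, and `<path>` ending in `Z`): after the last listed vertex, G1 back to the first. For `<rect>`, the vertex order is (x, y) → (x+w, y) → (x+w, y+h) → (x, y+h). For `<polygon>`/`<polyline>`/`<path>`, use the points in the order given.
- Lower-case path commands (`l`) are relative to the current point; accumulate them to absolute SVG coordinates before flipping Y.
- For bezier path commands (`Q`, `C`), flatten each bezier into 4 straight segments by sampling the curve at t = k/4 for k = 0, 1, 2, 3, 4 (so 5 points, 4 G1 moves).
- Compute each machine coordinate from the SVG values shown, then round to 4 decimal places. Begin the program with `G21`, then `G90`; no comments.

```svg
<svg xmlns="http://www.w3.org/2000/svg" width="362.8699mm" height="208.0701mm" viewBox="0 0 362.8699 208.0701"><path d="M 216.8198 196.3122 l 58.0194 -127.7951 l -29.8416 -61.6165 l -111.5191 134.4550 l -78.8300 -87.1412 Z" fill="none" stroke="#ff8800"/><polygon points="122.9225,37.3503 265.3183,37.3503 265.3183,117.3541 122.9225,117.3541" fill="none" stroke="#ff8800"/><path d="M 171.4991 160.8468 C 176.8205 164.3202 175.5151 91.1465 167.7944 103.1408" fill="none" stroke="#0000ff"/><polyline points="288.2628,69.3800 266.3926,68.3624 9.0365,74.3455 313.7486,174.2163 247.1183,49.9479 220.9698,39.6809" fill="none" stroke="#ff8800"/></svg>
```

G21
G90
G00 X216.8198 Y11.7579
M4 S885
G1 X274.8392 Y139.5530 F783
G1 X244.9976 Y201.1695
G1 X133.4785 Y66.7145
G1 X54.6485 Y153.8557
G1 X216.8198 Y11.7579
M5
G00 X122.9225 Y170.7198
M4 S885
G1 X265.3183 Y170.7198 F783
G1 X265.3183 Y90.7160
G1 X122.9225 Y90.7160
G1 X122.9225 Y170.7198
M5
G00 X171.4991 Y47.2233
M4 S248
G1 X174.2509 Y56.4612 F3086
G1 X174.5375 Y79.2716
G1 X172.3788 Y100.4844
G1 X167.7944 Y104.9293
M5
G00 X288.2628 Y138.6901
M4 S885
G1 X266.3926 Y139.7077 F783
G1 X9.0365 Y133.7246
G1 X313.7486 Y33.8538
G1 X247.1183 Y158.1222
G1 X220.9698 Y168.3892
M5

1 u = 1 mm; y_m = 208.0701 − y.

[1] `<path>` closed polygon, #ff8800→cut S885 F783: (216.8198,11.7579) → (274.8392,139.5530) → (244.9976,201.1695) → (133.4785,66.7145) → (54.6485,153.8557) → (216.8198,11.7579) (closed)

[2] `<polygon>` rectangle, #ff8800→cut S885 F783: (122.9225,170.7198) → (265.3183,170.7198) → (265.3183,90.7160) → (122.9225,90.7160) → (122.9225,170.7198) (closed)

[3] `<path>` cubic bezier, #0000ff→engrave S248 F3086: (171.4991,47.2233) → (174.2509,56.4612) → (174.5375,79.2716) → (172.3788,100.4844) → (167.7944,104.9293)

[4] `<polyline>` open polyline, #ff8800→cut S885 F783: (288.2628,138.6901) → (266.3926,139.7077) → (9.0365,133.7246) → (313.7486,33.8538) → (247.1183,158.1222) → (220.9698,168.3892)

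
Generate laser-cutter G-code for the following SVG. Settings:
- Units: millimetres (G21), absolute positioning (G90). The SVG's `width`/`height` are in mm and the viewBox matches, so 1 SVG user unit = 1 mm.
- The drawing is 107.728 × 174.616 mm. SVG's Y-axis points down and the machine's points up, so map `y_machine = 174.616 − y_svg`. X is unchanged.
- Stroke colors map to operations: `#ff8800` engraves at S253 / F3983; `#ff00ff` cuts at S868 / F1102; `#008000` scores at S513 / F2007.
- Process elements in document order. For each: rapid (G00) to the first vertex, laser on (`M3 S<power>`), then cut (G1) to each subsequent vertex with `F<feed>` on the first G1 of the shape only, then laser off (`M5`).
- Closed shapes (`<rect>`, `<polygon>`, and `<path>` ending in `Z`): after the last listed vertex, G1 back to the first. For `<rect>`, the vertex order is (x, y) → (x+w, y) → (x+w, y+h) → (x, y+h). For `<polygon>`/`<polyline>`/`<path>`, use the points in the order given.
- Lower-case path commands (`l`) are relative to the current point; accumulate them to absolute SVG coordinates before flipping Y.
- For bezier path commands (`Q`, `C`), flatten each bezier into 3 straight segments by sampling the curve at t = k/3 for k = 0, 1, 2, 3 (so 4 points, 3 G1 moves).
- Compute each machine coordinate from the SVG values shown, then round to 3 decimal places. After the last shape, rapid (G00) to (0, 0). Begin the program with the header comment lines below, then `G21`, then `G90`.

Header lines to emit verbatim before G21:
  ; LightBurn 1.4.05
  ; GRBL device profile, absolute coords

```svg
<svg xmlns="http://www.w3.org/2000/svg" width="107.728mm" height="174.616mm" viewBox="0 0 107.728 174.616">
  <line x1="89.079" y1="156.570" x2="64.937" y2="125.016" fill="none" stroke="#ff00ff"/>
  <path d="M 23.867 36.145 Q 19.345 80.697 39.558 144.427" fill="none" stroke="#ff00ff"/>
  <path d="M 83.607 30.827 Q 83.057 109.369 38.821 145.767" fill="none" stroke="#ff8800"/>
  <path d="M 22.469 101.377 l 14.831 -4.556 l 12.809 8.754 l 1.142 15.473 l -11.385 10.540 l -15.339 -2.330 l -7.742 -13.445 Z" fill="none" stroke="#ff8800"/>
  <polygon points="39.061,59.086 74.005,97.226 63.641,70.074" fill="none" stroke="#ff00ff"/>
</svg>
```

Since the viewBox matches the mm dimensions, user units are millimetres directly. The only transform is the Y-flip y_m = 174.616 − y_svg.

Shape 1 is a line segment drawn with `<line>`. Its stroke #ff00ff means cut at S868, F1102. After flipping Y the toolpath is (89.079,18.046) → (64.937,49.600).

Shape 2 is a quadratic bezier drawn with `<path>`. Its stroke #ff00ff means cut at S868, F1102. After flipping Y the toolpath is (23.867,138.471) → (23.601,106.639) → (28.831,70.545) → (39.558,30.189).

Shape 3 is a quadratic bezier drawn with `<path>`. Its stroke #ff8800 means engrave at S253, F3983. After flipping Y the toolpath is (83.607,143.789) → (78.386,96.110) → (63.458,57.797) → (38.821,28.849).

Shape 4 is a regular polygon drawn with `<path>`. Its stroke #ff8800 means engrave at S253, F3983. After flipping Y the toolpath is (22.469,73.239) → (37.300,77.795) → (50.109,69.041) → (51.251,53.568) → (39.866,43.028) → (24.527,45.358) → (16.785,58.803) → (22.469,73.239), returning to the start.

Shape 5 is a closed polygon drawn with `<polygon>`. Its stroke #ff00ff means cut at S868, F1102. After flipping Y the toolpath is (39.061,115.530) → (74.005,77.390) → (63.641,104.542) → (39.061,115.530), returning to the start.

; LightBurn 1.4.05
; GRBL device profile, absolute coords
G21
G90
G00 X89.079 Y18.046
M3 S868
G1 X64.937 Y49.600 F1102
M5
G00 X23.867 Y138.471
M3 S868
G1 X23.601 Y106.639 F1102
G1 X28.831 Y70.545
G1 X39.558 Y30.189
M5
G00 X83.607 Y143.789
M3 S253
G1 X78.386 Y96.110 F3983
G1 X63.458 Y57.797
G1 X38.821 Y28.849
M5
G00 X22.469 Y73.239
M3 S253
G1 X37.300 Y77.795 F3983
G1 X50.109 Y69.041
G1 X51.251 Y53.568
G1 X39.866 Y43.028
G1 X24.527 Y45.358
G1 X16.785 Y58.803
G1 X22.469 Y73.239
M5
G00 X39.061 Y115.530
M3 S868
G1 X74.005 Y77.390 F1102
G1 X63.641 Y104.542
G1 X39.061 Y115.530
M5
G00 X0.000 Y0.000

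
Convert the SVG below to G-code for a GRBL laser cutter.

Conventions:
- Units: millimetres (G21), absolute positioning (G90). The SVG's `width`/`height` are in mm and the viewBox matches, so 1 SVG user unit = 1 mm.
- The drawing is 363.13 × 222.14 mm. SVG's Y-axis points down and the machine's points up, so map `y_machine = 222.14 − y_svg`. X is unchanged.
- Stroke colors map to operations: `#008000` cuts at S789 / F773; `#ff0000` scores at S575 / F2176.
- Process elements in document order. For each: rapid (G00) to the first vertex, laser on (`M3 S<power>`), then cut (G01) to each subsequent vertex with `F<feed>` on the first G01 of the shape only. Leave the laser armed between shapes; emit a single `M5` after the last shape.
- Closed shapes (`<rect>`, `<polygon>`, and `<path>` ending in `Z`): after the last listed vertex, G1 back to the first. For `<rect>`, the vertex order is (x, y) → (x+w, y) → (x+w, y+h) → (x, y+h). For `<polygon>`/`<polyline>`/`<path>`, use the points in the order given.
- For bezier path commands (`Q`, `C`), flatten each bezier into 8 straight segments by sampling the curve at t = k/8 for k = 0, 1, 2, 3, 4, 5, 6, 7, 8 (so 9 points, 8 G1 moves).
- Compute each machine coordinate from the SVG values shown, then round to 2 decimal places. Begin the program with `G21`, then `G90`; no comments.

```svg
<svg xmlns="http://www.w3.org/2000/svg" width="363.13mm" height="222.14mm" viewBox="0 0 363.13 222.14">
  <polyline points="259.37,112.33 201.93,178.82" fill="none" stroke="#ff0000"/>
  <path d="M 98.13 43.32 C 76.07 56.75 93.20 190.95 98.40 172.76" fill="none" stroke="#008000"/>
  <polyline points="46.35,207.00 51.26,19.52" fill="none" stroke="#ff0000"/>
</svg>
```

1 u = 1 mm; y_m = 222.14 − y.

[1] `<polyline>` line segment, #ff0000→score S575 F2176: (259.37,109.81) → (201.93,43.32)

[2] `<path>` cubic bezier, #008000→cut S789 F773: (98.13,178.82) → (91.59,168.66) → (88.13,150.37) → (87.15,127.17) → (88.04,102.24) → (90.21,78.80) → (93.06,60.04) → (95.99,49.17) → (98.40,49.38)

[3] `<polyline>` line segment, #ff0000→score S575 F2176: (46.35,15.14) → (51.26,202.62)

G21
G90
G00 X259.37 Y109.81
M3 S575
G01 X201.93 Y43.32 F2176
G00 X98.13 Y178.82
M3 S789
G01 X91.59 Y168.66 F773
G01 X88.13 Y150.37
G01 X87.15 Y127.17
G01 X88.04 Y102.24
G01 X90.21 Y78.80
G01 X93.06 Y60.04
G01 X95.99 Y49.17
G01 X98.40 Y49.38
G00 X46.35 Y15.14
M3 S575
G01 X51.26 Y202.62 F2176
M5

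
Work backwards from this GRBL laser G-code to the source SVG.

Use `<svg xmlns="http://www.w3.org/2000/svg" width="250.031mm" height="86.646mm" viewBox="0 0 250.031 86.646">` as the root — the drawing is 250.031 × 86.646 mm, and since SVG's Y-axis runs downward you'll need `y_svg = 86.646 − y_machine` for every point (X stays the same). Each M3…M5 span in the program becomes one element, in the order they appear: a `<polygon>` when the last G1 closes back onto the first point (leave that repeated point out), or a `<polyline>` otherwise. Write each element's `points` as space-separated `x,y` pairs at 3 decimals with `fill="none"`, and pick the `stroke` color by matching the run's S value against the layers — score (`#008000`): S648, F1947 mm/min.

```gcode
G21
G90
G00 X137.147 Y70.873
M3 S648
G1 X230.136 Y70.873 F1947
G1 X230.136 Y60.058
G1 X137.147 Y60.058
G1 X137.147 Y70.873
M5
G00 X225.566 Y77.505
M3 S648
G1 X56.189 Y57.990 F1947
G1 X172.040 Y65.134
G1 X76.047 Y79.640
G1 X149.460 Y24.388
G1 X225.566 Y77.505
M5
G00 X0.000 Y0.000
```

<svg xmlns="http://www.w3.org/2000/svg" width="250.031mm" height="86.646mm" viewBox="0 0 250.031 86.646">
  <polygon points="137.147,15.773 230.136,15.773 230.136,26.588 137.147,26.588" fill="none" stroke="#008000"/>
  <polygon points="225.566,9.141 56.189,28.656 172.040,21.512 76.047,7.006 149.460,62.258" fill="none" stroke="#008000"/>
</svg>

Each laser-on run becomes one SVG element. Flip Y back into SVG space with y_svg = 86.646 − y_machine. Every run uses S648, so all elements get stroke `#008000` (score).

Run 1: The run returns to its start, so emit a `<polygon>` with points (Y-flipped): 137.147,15.773 230.136,15.773 230.136,26.588 137.147,26.588.

Run 2: The run returns to its start, so emit a `<polygon>` with points (Y-flipped): 225.566,9.141 56.189,28.656 172.040,21.512 76.047,7.006 149.460,62.258.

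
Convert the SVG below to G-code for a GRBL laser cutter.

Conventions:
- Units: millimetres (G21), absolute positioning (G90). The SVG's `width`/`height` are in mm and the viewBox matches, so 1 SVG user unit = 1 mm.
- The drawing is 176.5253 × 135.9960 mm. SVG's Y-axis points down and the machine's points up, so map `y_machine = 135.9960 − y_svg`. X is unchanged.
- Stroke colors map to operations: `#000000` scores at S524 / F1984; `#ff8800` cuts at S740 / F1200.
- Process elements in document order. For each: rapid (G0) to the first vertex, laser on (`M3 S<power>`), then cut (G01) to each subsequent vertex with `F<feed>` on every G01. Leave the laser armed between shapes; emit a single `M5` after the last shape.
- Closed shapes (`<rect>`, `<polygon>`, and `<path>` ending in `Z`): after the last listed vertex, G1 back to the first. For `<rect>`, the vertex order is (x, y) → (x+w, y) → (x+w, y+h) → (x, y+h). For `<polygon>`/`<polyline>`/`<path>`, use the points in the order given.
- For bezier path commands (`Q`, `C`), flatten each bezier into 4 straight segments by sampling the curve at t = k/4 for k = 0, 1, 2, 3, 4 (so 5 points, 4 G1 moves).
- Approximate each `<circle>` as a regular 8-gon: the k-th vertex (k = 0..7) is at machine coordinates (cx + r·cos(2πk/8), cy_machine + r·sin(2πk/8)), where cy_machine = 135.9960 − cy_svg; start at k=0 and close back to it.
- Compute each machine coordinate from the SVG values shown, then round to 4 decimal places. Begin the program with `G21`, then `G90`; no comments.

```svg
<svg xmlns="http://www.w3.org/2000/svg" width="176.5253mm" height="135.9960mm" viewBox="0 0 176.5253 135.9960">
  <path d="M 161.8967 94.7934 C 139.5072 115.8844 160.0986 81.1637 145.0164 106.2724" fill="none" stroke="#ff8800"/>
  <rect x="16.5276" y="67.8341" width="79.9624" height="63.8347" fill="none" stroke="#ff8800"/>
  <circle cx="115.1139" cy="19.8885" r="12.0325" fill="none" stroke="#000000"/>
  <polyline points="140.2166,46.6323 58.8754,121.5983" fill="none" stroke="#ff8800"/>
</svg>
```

viewBox `0 0 176.5253 135.9960` with mm width/height → 1 unit = 1 mm. Flip: y_m = 135.9960 − y_svg.

**Shape 1** — `<path>` cubic bezier, stroke `#ff8800` → cut (S740, F1200). Control points (SVG): P0=(161.8967,94.7934), P1=(139.5072,115.8844), P2=(160.0986,81.1637), P3=(145.0164,106.2724); sampled at t=k/4. Machine vertices: (161.8967,41.2026) → (151.9345,34.0422) → (150.7163,36.9697) → (150.8682,39.1440) → (145.0164,29.7236). Open path.

**Shape 2** — `<rect>` rectangle, stroke `#ff8800` → cut (S740, F1200). Machine vertices: (16.5276,68.1619) → (96.4900,68.1619) → (96.4900,4.3272) → (16.5276,4.3272) → (16.5276,68.1619). Closed: final G1 returns to the first vertex.

**Shape 3** — `<circle>` circle, stroke `#000000` → score (S524, F1984). Machine vertices: (127.1464,116.1075) → (123.6222,124.6158) → (115.1139,128.1400) → (106.6056,124.6158) → (103.0814,116.1075) → (106.6056,107.5992) → (115.1139,104.0750) → (123.6222,107.5992) → (127.1464,116.1075). Closed: final G1 returns to the first vertex.

**Shape 4** — `<polyline>` line segment, stroke `#ff8800` → cut (S740, F1200). Machine vertices: (140.2166,89.3637) → (58.8754,14.3977). Open path.

G21
G90
G0 X161.8967 Y41.2026
M3 S740
G01 X151.9345 Y34.0422 F1200
G01 X150.7163 Y36.9697 F1200
G01 X150.8682 Y39.1440 F1200
G01 X145.0164 Y29.7236 F1200
G0 X16.5276 Y68.1619
M3 S740
G01 X96.4900 Y68.1619 F1200
G01 X96.4900 Y4.3272 F1200
G01 X16.5276 Y4.3272 F1200
G01 X16.5276 Y68.1619 F1200
G0 X127.1464 Y116.1075
M3 S524
G01 X123.6222 Y124.6158 F1984
G01 X115.1139 Y128.1400 F1984
G01 X106.6056 Y124.6158 F1984
G01 X103.0814 Y116.1075 F1984
G01 X106.6056 Y107.5992 F1984
G01 X115.1139 Y104.0750 F1984
G01 X123.6222 Y107.5992 F1984
G01 X127.1464 Y116.1075 F1984
G0 X140.2166 Y89.3637
M3 S740
G01 X58.8754 Y14.3977 F1200
M5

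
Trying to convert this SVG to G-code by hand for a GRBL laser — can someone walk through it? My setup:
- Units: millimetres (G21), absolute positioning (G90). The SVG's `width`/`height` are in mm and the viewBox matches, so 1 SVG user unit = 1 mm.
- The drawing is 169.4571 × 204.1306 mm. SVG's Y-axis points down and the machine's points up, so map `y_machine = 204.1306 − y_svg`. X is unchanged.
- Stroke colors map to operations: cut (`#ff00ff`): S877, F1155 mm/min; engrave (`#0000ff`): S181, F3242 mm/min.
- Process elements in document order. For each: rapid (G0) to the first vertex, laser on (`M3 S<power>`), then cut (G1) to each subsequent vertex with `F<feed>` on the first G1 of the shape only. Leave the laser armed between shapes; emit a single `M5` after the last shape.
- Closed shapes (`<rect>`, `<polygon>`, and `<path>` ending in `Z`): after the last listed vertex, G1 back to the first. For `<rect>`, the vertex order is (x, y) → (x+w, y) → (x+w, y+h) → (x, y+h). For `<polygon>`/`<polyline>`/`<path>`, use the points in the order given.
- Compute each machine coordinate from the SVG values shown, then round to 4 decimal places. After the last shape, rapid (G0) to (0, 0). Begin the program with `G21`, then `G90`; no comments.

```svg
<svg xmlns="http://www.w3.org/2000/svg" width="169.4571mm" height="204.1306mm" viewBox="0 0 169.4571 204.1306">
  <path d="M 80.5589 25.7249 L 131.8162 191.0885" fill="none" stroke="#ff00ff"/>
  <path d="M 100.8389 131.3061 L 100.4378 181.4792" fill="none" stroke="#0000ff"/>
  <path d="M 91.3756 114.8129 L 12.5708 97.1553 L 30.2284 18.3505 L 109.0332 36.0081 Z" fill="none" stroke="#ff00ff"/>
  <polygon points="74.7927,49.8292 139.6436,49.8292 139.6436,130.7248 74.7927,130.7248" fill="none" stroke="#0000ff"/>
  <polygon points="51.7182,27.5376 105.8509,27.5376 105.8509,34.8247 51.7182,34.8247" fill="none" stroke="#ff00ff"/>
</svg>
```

G21
G90
G0 X80.5589 Y178.4057
M3 S877
G1 X131.8162 Y13.0421 F1155
G0 X100.8389 Y72.8245
M3 S181
G1 X100.4378 Y22.6514 F3242
G0 X91.3756 Y89.3177
M3 S877
G1 X12.5708 Y106.9753 F1155
G1 X30.2284 Y185.7801
G1 X109.0332 Y168.1225
G1 X91.3756 Y89.3177
G0 X74.7927 Y154.3014
M3 S181
G1 X139.6436 Y154.3014 F3242
G1 X139.6436 Y73.4058
G1 X74.7927 Y73.4058
G1 X74.7927 Y154.3014
G0 X51.7182 Y176.5930
M3 S877
G1 X105.8509 Y176.5930 F1155
G1 X105.8509 Y169.3059
G1 X51.7182 Y169.3059
G1 X51.7182 Y176.5930
M5
G0 X0.0000 Y0.0000

1 u = 1 mm; y_m = 204.1306 − y.

[1] `<path>` line segment, #ff00ff→cut S877 F1155: (80.5589,178.4057) → (131.8162,13.0421)

[2] `<path>` line segment, #0000ff→engrave S181 F3242: (100.8389,72.8245) → (100.4378,22.6514)

[3] `<path>` regular polygon, #ff00ff→cut S877 F1155: (91.3756,89.3177) → (12.5708,106.9753) → (30.2284,185.7801) → (109.0332,168.1225) → (91.3756,89.3177) (closed)

[4] `<polygon>` rectangle, #0000ff→engrave S181 F3242: (74.7927,154.3014) → (139.6436,154.3014) → (139.6436,73.4058) → (74.7927,73.4058) → (74.7927,154.3014) (closed)

[5] `<polygon>` rectangle, #ff00ff→cut S877 F1155: (51.7182,176.5930) → (105.8509,176.5930) → (105.8509,169.3059) → (51.7182,169.3059) → (51.7182,176.5930) (closed)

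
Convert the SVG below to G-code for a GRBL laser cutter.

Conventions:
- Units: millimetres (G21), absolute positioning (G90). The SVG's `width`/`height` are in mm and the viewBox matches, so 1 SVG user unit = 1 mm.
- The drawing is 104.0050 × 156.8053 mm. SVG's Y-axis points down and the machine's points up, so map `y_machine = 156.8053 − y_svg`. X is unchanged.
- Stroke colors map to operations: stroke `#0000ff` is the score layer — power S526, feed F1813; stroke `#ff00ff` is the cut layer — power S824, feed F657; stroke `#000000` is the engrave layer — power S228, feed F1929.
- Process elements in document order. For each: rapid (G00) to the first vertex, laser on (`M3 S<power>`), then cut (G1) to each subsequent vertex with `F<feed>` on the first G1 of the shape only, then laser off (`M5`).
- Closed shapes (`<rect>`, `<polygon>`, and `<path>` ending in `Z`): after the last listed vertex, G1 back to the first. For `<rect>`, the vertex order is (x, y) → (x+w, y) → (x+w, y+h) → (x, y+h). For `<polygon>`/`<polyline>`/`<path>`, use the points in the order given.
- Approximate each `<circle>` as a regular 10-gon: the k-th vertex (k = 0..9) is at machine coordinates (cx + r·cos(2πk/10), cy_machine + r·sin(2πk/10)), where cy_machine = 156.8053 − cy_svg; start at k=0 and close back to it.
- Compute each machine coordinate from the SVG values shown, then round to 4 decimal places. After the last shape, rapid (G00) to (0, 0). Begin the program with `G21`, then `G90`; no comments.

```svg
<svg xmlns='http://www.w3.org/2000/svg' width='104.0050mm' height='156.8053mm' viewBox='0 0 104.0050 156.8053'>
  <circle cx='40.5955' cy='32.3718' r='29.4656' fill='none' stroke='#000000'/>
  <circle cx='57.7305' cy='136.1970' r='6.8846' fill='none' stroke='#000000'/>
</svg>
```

G21
G90
G00 X70.0611 Y124.4335
M3 S228
G1 X64.4337 Y141.7529 F1929
G1 X49.7009 Y152.4570
G1 X31.4901 Y152.4570
G1 X16.7573 Y141.7529
G1 X11.1299 Y124.4335
G1 X16.7573 Y107.1141
G1 X31.4901 Y96.4100
G1 X49.7009 Y96.4100
G1 X64.4337 Y107.1141
G1 X70.0611 Y124.4335
M5
G00 X64.6151 Y20.6083
M3 S228
G1 X63.3003 Y24.6550 F1929
G1 X59.8580 Y27.1559
G1 X55.6030 Y27.1559
G1 X52.1607 Y24.6550
G1 X50.8459 Y20.6083
G1 X52.1607 Y16.5616
G1 X55.6030 Y14.0607
G1 X59.8580 Y14.0607
G1 X63.3003 Y16.5616
G1 X64.6151 Y20.6083
M5
G00 X0.0000 Y0.0000

Since the viewBox matches the mm dimensions, user units are millimetres directly. The only transform is the Y-flip y_m = 156.8053 − y_svg.

Shape 1 is a circle drawn with `<circle>`. Its stroke #000000 means engrave at S228, F1929. After flipping Y the toolpath is (70.0611,124.4335) → (64.4337,141.7529) → (49.7009,152.4570) → (31.4901,152.4570) → (16.7573,141.7529) → (11.1299,124.4335) → (16.7573,107.1141) → (31.4901,96.4100) → (49.7009,96.4100) → (64.4337,107.1141) → (70.0611,124.4335), returning to the start.

Shape 2 is a circle drawn with `<circle>`. Its stroke #000000 means engrave at S228, F1929. After flipping Y the toolpath is (64.6151,20.6083) → (63.3003,24.6550) → (59.8580,27.1559) → (55.6030,27.1559) → (52.1607,24.6550) → (50.8459,20.6083) → (52.1607,16.5616) → (55.6030,14.0607) → (59.8580,14.0607) → (63.3003,16.5616) → (64.6151,20.6083), returning to the start.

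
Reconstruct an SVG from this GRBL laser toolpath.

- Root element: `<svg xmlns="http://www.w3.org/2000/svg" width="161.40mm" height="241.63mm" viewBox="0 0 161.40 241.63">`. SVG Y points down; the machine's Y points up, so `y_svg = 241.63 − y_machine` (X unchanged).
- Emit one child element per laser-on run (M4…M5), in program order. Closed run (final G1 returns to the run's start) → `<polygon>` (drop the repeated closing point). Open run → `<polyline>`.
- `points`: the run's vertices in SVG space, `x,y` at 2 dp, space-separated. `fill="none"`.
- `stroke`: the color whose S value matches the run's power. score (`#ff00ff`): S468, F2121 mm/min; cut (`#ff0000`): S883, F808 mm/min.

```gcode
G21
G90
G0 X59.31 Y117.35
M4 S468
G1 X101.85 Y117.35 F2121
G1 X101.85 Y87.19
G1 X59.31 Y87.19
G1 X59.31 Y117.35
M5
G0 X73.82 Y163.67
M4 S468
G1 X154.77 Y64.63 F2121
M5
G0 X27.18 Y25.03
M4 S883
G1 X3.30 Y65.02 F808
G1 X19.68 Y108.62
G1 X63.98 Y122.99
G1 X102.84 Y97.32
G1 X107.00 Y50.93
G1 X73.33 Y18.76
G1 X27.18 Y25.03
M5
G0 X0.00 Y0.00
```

<svg xmlns="http://www.w3.org/2000/svg" width="161.40mm" height="241.63mm" viewBox="0 0 161.40 241.63">
  <polygon points="59.31,124.28 101.85,124.28 101.85,154.44 59.31,154.44" fill="none" stroke="#ff00ff"/>
  <polyline points="73.82,77.96 154.77,177.00" fill="none" stroke="#ff00ff"/>
  <polygon points="27.18,216.60 3.30,176.61 19.68,133.01 63.98,118.64 102.84,144.31 107.00,190.70 73.33,222.87" fill="none" stroke="#ff0000"/>
</svg>

Machine Y-up, SVG Y-down with viewBox height 241.63, so y_svg = 241.63 − y_machine; X carries over.

Run 1: S468 ⇒ score layer `#ff00ff`. The run returns to its start, so emit a `<polygon>` with points (Y-flipped): 59.31,124.28 101.85,124.28 101.85,154.44 59.31,154.44.

Run 2: S468 ⇒ score layer `#ff00ff`. The run is open, so emit a `<polyline>` with points (Y-flipped): 73.82,77.96 154.77,177.00.

Run 3: S883 ⇒ cut layer `#ff0000`. The run returns to its start, so emit a `<polygon>` with points (Y-flipped): 27.18,216.60 3.30,176.61 19.68,133.01 63.98,118.64 102.84,144.31 107.00,190.70 73.33,222.87.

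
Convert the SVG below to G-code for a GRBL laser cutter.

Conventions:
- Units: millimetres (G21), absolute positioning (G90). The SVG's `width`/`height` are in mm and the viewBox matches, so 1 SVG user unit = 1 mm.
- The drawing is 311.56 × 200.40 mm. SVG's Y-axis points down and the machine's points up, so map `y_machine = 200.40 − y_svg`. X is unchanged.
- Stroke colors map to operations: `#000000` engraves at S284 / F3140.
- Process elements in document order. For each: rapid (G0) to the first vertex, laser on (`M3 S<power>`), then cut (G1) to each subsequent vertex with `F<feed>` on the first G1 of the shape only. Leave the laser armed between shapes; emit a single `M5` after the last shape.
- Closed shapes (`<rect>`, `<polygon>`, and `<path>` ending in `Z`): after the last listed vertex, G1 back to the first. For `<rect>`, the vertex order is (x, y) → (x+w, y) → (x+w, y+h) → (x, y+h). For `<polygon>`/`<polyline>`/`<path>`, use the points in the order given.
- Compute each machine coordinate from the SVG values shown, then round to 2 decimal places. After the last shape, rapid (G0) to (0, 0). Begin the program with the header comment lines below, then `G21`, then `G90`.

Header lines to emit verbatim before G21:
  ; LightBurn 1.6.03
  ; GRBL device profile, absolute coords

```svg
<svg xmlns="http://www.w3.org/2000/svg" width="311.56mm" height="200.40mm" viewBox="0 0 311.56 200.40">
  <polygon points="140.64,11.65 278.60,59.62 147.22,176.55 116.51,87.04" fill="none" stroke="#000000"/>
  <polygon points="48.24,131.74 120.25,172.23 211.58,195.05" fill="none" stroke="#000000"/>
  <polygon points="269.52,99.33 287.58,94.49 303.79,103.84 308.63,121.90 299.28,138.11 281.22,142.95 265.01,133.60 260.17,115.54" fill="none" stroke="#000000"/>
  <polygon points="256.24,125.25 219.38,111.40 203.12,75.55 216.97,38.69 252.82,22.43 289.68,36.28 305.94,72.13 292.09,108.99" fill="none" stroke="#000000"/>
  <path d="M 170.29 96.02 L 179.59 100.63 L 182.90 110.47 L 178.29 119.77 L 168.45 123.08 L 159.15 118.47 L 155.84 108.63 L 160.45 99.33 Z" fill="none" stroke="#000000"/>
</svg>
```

; LightBurn 1.6.03
; GRBL device profile, absolute coords
G21
G90
G0 X140.64 Y188.75
M3 S284
G1 X278.60 Y140.78 F3140
G1 X147.22 Y23.85
G1 X116.51 Y113.36
G1 X140.64 Y188.75
G0 X48.24 Y68.66
M3 S284
G1 X120.25 Y28.17 F3140
G1 X211.58 Y5.35
G1 X48.24 Y68.66
G0 X269.52 Y101.07
M3 S284
G1 X287.58 Y105.91 F3140
G1 X303.79 Y96.56
G1 X308.63 Y78.50
G1 X299.28 Y62.29
G1 X281.22 Y57.45
G1 X265.01 Y66.80
G1 X260.17 Y84.86
G1 X269.52 Y101.07
G0 X256.24 Y75.15
M3 S284
G1 X219.38 Y89.00 F3140
G1 X203.12 Y124.85
G1 X216.97 Y161.71
G1 X252.82 Y177.97
G1 X289.68 Y164.12
G1 X305.94 Y128.27
G1 X292.09 Y91.41
G1 X256.24 Y75.15
G0 X170.29 Y104.38
M3 S284
G1 X179.59 Y99.77 F3140
G1 X182.90 Y89.93
G1 X178.29 Y80.63
G1 X168.45 Y77.32
G1 X159.15 Y81.93
G1 X155.84 Y91.77
G1 X160.45 Y101.07
G1 X170.29 Y104.38
M5
G0 X0.00 Y0.00

Since the viewBox matches the mm dimensions, user units are millimetres directly. The only transform is the Y-flip y_m = 200.40 − y_svg.

Shape 1 is a closed polygon drawn with `<polygon>`. Its stroke #000000 means engrave at S284, F3140. After flipping Y the toolpath is (140.64,188.75) → (278.60,140.78) → (147.22,23.85) → (116.51,113.36) → (140.64,188.75), returning to the start.

Shape 2 is a closed polygon drawn with `<polygon>`. Its stroke #000000 means engrave at S284, F3140. After flipping Y the toolpath is (48.24,68.66) → (120.25,28.17) → (211.58,5.35) → (48.24,68.66), returning to the start.

Shape 3 is a regular polygon drawn with `<polygon>`. Its stroke #000000 means engrave at S284, F3140. After flipping Y the toolpath is (269.52,101.07) → (287.58,105.91) → (303.79,96.56) → (308.63,78.50) → (299.28,62.29) → (281.22,57.45) → (265.01,66.80) → (260.17,84.86) → (269.52,101.07), returning to the start.

Shape 4 is a regular polygon drawn with `<polygon>`. Its stroke #000000 means engrave at S284, F3140. After flipping Y the toolpath is (256.24,75.15) → (219.38,89.00) → (203.12,124.85) → (216.97,161.71) → (252.82,177.97) → (289.68,164.12) → (305.94,128.27) → (292.09,91.41) → (256.24,75.15), returning to the start.

Shape 5 is a regular polygon drawn with `<path>`. Its stroke #000000 means engrave at S284, F3140. After flipping Y the toolpath is (170.29,104.38) → (179.59,99.77) → (182.90,89.93) → (178.29,80.63) → (168.45,77.32) → (159.15,81.93) → (155.84,91.77) → (160.45,101.07) → (170.29,104.38), returning to the start.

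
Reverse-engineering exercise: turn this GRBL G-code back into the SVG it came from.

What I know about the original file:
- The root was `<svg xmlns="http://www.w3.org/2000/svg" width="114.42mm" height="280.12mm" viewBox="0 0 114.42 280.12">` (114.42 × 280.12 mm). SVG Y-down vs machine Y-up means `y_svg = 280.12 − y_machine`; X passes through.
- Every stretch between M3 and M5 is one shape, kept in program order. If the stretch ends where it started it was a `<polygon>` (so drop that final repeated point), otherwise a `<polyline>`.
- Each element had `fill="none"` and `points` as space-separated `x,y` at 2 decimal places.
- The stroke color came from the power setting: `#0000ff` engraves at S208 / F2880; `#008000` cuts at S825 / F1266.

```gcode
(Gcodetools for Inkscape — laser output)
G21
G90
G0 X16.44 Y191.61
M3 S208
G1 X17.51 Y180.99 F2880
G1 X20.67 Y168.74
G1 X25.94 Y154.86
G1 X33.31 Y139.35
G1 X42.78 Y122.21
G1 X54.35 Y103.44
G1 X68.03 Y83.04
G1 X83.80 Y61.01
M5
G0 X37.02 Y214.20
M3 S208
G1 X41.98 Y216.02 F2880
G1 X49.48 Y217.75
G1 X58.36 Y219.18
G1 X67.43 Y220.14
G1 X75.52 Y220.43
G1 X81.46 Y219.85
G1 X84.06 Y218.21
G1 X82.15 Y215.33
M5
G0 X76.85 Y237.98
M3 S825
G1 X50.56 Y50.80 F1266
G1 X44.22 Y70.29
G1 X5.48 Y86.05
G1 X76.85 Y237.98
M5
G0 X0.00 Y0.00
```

Machine Y-up, SVG Y-down with viewBox height 280.12, so y_svg = 280.12 − y_machine; X carries over.

Run 1: the run's S208 means `#0000ff` (engrave). The run is open, so emit a `<polyline>` with points (Y-flipped): 16.44,88.51 17.51,99.13 20.67,111.38 25.94,125.26 33.31,140.77 42.78,157.91 54.35,176.68 68.03,197.08 83.80,219.11.

Run 2: the run's S208 means `#0000ff` (engrave). The run is open, so emit a `<polyline>` with points (Y-flipped): 37.02,65.92 41.98,64.10 49.48,62.37 58.36,60.94 67.43,59.98 75.52,59.69 81.46,60.27 84.06,61.91 82.15,64.79.

Run 3: the run's S825 means `#008000` (cut). The run returns to its start, so emit a `<polygon>` with points (Y-flipped): 76.85,42.14 50.56,229.32 44.22,209.83 5.48,194.07.

<svg xmlns="http://www.w3.org/2000/svg" width="114.42mm" height="280.12mm" viewBox="0 0 114.42 280.12">
  <polyline points="16.44,88.51 17.51,99.13 20.67,111.38 25.94,125.26 33.31,140.77 42.78,157.91 54.35,176.68 68.03,197.08 83.80,219.11" fill="none" stroke="#0000ff"/>
  <polyline points="37.02,65.92 41.98,64.10 49.48,62.37 58.36,60.94 67.43,59.98 75.52,59.69 81.46,60.27 84.06,61.91 82.15,64.79" fill="none" stroke="#0000ff"/>
  <polygon points="76.85,42.14 50.56,229.32 44.22,209.83 5.48,194.07" fill="none" stroke="#008000"/>
</svg>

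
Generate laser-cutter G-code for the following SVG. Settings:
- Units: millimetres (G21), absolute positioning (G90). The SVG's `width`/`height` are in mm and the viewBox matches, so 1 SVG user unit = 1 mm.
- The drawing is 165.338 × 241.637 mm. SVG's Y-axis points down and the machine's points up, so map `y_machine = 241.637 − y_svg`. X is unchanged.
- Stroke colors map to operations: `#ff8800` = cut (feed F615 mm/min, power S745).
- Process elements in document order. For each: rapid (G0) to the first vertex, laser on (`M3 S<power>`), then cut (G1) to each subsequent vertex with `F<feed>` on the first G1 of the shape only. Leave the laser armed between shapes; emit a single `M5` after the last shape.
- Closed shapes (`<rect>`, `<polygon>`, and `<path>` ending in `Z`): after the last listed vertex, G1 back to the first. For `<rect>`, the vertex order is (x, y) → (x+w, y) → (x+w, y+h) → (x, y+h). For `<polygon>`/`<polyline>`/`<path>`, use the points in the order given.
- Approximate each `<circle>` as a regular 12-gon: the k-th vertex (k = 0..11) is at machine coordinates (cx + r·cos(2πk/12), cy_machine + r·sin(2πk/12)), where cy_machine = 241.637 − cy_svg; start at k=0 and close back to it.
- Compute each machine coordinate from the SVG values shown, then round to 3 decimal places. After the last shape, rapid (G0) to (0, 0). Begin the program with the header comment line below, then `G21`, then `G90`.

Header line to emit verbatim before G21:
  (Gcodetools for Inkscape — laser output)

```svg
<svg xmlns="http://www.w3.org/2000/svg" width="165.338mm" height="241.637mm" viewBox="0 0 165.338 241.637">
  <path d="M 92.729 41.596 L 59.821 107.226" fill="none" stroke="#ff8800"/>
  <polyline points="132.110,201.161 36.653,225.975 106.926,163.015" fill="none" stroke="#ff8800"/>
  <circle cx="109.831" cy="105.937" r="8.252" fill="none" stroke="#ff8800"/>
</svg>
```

1 u = 1 mm; y_m = 241.637 − y.

[1] `<path>` line segment, #ff8800→cut S745 F615: (92.729,200.041) → (59.821,134.411)

[2] `<polyline>` open polyline, #ff8800→cut S745 F615: (132.110,40.476) → (36.653,15.662) → (106.926,78.622)

[3] `<circle>` circle, #ff8800→cut S745 F615: (118.083,135.700) → (116.977,139.826) → (113.957,142.846) → (109.831,143.952) → (105.705,142.846) → (102.685,139.826) → (101.579,135.700) → (102.685,131.574) → (105.705,128.554) → (109.831,127.448) → (113.957,128.554) → (116.977,131.574) → (118.083,135.700) (closed)

(Gcodetools for Inkscape — laser output)
G21
G90
G0 X92.729 Y200.041
M3 S745
G1 X59.821 Y134.411 F615
G0 X132.110 Y40.476
M3 S745
G1 X36.653 Y15.662 F615
G1 X106.926 Y78.622
G0 X118.083 Y135.700
M3 S745
G1 X116.977 Y139.826 F615
G1 X113.957 Y142.846
G1 X109.831 Y143.952
G1 X105.705 Y142.846
G1 X102.685 Y139.826
G1 X101.579 Y135.700
G1 X102.685 Y131.574
G1 X105.705 Y128.554
G1 X109.831 Y127.448
G1 X113.957 Y128.554
G1 X116.977 Y131.574
G1 X118.083 Y135.700
M5
G0 X0.000 Y0.000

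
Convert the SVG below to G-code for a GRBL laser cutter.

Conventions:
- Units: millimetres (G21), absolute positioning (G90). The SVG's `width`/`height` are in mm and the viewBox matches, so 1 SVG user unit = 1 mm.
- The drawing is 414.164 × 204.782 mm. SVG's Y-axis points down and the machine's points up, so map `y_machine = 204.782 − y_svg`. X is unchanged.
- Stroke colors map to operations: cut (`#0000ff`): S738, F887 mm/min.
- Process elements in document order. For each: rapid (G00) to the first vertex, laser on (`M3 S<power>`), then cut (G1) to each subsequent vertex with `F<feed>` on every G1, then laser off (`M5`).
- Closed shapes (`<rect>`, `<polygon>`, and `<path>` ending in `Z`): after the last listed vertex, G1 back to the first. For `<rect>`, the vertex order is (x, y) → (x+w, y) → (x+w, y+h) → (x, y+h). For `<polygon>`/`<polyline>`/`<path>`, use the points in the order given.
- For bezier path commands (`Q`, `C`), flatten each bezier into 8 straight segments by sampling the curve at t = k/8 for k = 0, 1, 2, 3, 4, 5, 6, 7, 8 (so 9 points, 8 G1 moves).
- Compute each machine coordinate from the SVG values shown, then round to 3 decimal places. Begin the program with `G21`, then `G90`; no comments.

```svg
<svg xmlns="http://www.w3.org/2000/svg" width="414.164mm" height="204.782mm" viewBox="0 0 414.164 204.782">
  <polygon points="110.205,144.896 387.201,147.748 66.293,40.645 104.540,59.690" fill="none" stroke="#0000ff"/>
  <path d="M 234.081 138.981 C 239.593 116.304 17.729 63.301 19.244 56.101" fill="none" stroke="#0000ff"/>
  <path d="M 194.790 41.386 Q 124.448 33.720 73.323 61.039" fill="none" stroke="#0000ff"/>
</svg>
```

G21
G90
G00 X110.205 Y59.886
M3 S738
G1 X387.201 Y57.034 F887
G1 X66.293 Y164.137 F887
G1 X104.540 Y145.092 F887
G1 X110.205 Y59.886 F887
M5
G00 X234.081 Y65.801
M3 S738
G1 X226.370 Y75.578 F887
G1 X202.625 Y87.305 F887
G1 X168.128 Y100.092 F887
G1 X128.161 Y113.045 F887
G1 X88.007 Y125.272 F887
G1 X52.948 Y135.882 F887
G1 X28.266 Y143.983 F887
G1 X19.244 Y148.681 F887
M5
G00 X194.790 Y163.396
M3 S738
G1 X177.505 Y164.766 F887
G1 X160.820 Y165.042 F887
G1 X144.736 Y164.226 F887
G1 X129.252 Y162.316 F887
G1 X114.369 Y159.312 F887
G1 X100.087 Y155.216 F887
G1 X86.405 Y150.026 F887
G1 X73.323 Y143.743 F887
M5

1 u = 1 mm; y_m = 204.782 − y.

[1] `<polygon>` closed polygon, #0000ff→cut S738 F887: (110.205,59.886) → (387.201,57.034) → (66.293,164.137) → (104.540,145.092) → (110.205,59.886) (closed)

[2] `<path>` cubic bezier, #0000ff→cut S738 F887: (234.081,65.801) → (226.370,75.578) → (202.625,87.305) → (168.128,100.092) → (128.161,113.045) → (88.007,125.272) → (52.948,135.882) → (28.266,143.983) → (19.244,148.681)

[3] `<path>` quadratic bezier, #0000ff→cut S738 F887: (194.790,163.396) → (177.505,164.766) → (160.820,165.042) → (144.736,164.226) → (129.252,162.316) → (114.369,159.312) → (100.087,155.216) → (86.405,150.026) → (73.323,143.743)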